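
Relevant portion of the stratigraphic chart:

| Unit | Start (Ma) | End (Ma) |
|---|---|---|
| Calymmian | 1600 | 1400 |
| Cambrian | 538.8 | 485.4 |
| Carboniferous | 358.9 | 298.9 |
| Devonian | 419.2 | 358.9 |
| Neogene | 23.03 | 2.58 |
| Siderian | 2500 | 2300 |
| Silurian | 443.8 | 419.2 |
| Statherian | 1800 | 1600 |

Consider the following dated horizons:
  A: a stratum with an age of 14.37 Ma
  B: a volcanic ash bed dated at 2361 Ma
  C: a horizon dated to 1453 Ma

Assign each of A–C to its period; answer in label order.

A: 14.37 Ma lies in 23.03–2.58 Ma, so Neogene.
B: 2361 Ma lies in 2500–2300 Ma, so Siderian.
C: 1453 Ma lies in 1600–1400 Ma, so Calymmian.

A — Neogene; B — Siderian; C — Calymmian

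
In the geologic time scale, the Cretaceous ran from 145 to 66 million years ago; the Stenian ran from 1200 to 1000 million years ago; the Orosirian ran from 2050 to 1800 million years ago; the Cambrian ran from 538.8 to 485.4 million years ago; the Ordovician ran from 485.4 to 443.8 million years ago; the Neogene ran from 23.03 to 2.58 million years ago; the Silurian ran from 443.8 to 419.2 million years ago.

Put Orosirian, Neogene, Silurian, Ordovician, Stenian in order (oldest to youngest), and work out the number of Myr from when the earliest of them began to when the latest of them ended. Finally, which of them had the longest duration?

Orosirian, Stenian, Ordovician, Silurian, Neogene; total span 2047.42 Myr; longest is Orosirian

From the excerpt: Orosirian 2050–1800; Neogene 23.03–2.58; Silurian 443.8–419.2; Ordovician 485.4–443.8; Stenian 1200–1000 (Ma).
Larger Ma is earlier, so the oldest is Orosirian and the youngest is Neogene; oldest to youngest: Orosirian, Stenian, Ordovician, Silurian, Neogene.
Oldest start 2050 minus youngest end 2.58 gives 2047.42 Myr overall.
Individual lengths (start − end): Neogene 20.45; Orosirian 250; Silurian 24.6; Ordovician 41.6; Stenian 200. The largest is Orosirian at 250 Myr.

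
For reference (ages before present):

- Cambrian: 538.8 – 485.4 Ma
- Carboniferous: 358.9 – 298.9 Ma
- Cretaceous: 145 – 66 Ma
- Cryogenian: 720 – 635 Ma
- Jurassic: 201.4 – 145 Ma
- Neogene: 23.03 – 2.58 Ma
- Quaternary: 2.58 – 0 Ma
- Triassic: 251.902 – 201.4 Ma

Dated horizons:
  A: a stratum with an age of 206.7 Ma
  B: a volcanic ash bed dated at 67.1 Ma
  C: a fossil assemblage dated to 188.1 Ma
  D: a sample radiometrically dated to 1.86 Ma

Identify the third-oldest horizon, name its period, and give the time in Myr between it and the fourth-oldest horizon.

B, in the Cretaceous; 65.24 million years to D

Larger Ma means older, so oldest first: A 206.7 > C 188.1 > B 67.1 > D 1.86.
Counting 3 along gives B (67.1 Ma); the excerpt puts that inside the Cretaceous, 145–66 Ma.
Next in line is D (1.86 Ma), and 67.1 − 1.86 = 65.24 Myr.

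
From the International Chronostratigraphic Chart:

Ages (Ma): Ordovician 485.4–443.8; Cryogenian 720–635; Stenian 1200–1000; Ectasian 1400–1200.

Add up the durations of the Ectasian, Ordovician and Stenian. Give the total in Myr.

Each duration: Ectasian = 200; Ordovician = 41.6; Stenian = 200.
Sum: 200 + 41.6 + 200 = 441.6 Myr.

441.6 million years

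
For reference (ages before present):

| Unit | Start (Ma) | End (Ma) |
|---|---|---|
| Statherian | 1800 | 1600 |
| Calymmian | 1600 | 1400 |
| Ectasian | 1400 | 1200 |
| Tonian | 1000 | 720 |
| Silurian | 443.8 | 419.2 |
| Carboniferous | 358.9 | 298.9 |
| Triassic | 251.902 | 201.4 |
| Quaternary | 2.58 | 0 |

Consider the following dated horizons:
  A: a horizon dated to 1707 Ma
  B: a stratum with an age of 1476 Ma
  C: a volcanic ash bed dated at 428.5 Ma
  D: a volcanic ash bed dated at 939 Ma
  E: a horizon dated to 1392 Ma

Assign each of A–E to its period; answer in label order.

A: 1707 Ma lies in 1800–1600 Ma, so Statherian.
B: 1476 Ma lies in 1600–1400 Ma, so Calymmian.
C: 428.5 Ma lies in 443.8–419.2 Ma, so Silurian.
D: 939 Ma lies in 1000–720 Ma, so Tonian.
E: 1392 Ma lies in 1400–1200 Ma, so Ectasian.

A — Statherian; B — Calymmian; C — Silurian; D — Tonian; E — Ectasian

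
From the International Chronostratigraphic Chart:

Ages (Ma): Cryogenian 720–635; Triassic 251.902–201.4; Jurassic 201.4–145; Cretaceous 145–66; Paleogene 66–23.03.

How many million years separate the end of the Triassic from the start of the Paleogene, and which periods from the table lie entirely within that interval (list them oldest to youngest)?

The Triassic closes at 201.4 Ma and the Paleogene opens at 66 Ma, so the interval is 201.4 − 66 = 135.4 Myr.
A period fits inside if it starts at or after 201.4 Ma and ends at or before 66 Ma; oldest first that gives Jurassic, Cretaceous.

135.4 million years; Jurassic, Cretaceous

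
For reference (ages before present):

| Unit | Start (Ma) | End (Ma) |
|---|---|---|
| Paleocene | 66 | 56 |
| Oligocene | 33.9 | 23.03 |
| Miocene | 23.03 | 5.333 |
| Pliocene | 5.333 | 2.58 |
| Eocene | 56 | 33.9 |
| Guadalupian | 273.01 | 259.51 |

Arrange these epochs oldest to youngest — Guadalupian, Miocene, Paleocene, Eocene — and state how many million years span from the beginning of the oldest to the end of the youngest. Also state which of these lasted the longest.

From the excerpt: Guadalupian 273.01–259.51; Miocene 23.03–5.333; Paleocene 66–56; Eocene 56–33.9 (Ma).
Larger Ma is earlier, so the oldest is Guadalupian and the youngest is Miocene; oldest to youngest: Guadalupian, Paleocene, Eocene, Miocene.
Oldest start 273.01 minus youngest end 5.333 gives 267.677 Myr overall.
Individual lengths (start − end): Miocene 17.697; Eocene 22.1; Paleocene 10; Guadalupian 13.5. The largest is Eocene at 22.1 Myr.

Guadalupian, Paleocene, Eocene, Miocene; total span 267.677 Myr; longest is Eocene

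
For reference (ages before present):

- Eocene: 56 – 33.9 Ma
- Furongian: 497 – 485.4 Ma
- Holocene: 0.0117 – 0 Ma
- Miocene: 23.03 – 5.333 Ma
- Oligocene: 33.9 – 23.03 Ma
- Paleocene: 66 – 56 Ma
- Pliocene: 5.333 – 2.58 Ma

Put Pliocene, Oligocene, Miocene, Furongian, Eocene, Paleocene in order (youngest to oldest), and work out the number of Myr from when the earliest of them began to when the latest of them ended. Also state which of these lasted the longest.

Start ages (Ma): Furongian 497, Paleocene 66, Eocene 56, Oligocene 33.9, Miocene 23.03, Pliocene 5.333.
Ordered youngest to oldest: Pliocene, Miocene, Oligocene, Eocene, Paleocene, Furongian.
Span = 497 − 2.58 = 494.42 Myr.
Durations: Eocene 22.1, Paleocene 10, Oligocene 10.87, Furongian 11.6, Miocene 17.697, Pliocene 2.753 → longest is Eocene (22.1 Myr).

Pliocene → Miocene → Oligocene → Eocene → Paleocene → Furongian; total span 494.42 Myr; longest is Eocene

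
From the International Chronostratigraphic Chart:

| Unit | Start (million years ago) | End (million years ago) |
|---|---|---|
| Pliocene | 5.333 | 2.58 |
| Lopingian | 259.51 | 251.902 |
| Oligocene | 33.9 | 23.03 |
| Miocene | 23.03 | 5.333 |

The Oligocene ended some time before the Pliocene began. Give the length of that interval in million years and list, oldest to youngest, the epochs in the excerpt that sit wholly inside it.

17.697 million years; Miocene

End of Oligocene = 23.03 Ma; start of Pliocene = 5.333 Ma.
Gap = 23.03 − 5.333 = 17.697 Myr.
Epochs wholly inside 23.03–5.333 Ma: Miocene (23.03–5.333).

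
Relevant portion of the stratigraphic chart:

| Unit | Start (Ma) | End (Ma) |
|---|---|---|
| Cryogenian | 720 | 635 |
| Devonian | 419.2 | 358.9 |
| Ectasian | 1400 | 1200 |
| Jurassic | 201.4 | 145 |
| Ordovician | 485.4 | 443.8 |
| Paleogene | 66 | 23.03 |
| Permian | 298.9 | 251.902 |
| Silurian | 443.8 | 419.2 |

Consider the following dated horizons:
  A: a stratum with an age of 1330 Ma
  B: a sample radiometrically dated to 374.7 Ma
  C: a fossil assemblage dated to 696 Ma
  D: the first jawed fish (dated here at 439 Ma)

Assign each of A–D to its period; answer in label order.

A — Ectasian; B — Devonian; C — Cryogenian; D — Silurian

A: 1330 Ma lies in 1400–1200 Ma, so Ectasian.
B: 374.7 Ma lies in 419.2–358.9 Ma, so Devonian.
C: 696 Ma lies in 720–635 Ma, so Cryogenian.
D: 439 Ma lies in 443.8–419.2 Ma, so Silurian.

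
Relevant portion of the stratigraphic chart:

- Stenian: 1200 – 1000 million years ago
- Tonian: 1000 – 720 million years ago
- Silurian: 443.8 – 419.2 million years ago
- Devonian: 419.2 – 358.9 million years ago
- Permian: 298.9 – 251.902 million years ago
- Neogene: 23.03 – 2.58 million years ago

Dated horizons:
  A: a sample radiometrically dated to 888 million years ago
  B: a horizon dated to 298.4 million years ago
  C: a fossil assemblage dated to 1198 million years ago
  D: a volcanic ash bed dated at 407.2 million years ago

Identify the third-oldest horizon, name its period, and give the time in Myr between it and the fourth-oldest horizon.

Larger Ma means older, so oldest first: C 1198 > A 888 > D 407.2 > B 298.4.
Counting 3 along gives D (407.2 Ma); the excerpt puts that inside the Devonian, 419.2–358.9 Ma.
Next in line is B (298.4 Ma), and 407.2 − 298.4 = 108.8 Myr.

D, in the Devonian; 108.8 million years to B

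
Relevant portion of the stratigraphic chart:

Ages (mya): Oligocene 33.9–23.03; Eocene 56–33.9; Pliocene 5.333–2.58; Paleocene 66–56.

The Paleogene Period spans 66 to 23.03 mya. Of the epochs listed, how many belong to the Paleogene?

Epochs inside 66–23.03 Ma: Paleocene, Eocene, Oligocene — 3 in total.

3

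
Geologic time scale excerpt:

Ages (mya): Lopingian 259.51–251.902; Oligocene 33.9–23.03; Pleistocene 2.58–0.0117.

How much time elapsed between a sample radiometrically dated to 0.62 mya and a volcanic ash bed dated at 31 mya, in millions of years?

30.38 million years

31 − 0.62 = 30.38 million years.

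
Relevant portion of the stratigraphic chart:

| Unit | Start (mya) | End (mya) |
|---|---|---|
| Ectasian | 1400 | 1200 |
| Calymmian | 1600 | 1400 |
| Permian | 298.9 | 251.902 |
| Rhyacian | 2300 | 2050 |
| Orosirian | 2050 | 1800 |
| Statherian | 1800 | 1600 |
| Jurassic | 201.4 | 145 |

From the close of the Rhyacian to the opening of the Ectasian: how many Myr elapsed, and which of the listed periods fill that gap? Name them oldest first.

End of Rhyacian = 2050 Ma; start of Ectasian = 1400 Ma.
Gap = 2050 − 1400 = 650 Myr.
Periods wholly inside 2050–1400 Ma: Orosirian (2050–1800), Statherian (1800–1600), Calymmian (1600–1400).

650 million years; Orosirian, Statherian, Calymmian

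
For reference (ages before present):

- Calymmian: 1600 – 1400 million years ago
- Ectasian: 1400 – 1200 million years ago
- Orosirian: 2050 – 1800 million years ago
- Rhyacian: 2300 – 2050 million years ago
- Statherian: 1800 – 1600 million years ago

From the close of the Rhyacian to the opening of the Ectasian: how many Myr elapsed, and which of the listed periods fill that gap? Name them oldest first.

650 million years; Orosirian, Statherian, Calymmian

The Rhyacian closes at 2050 Ma and the Ectasian opens at 1400 Ma, so the interval is 2050 − 1400 = 650 Myr.
A period fits inside if it starts at or after 2050 Ma and ends at or before 1400 Ma; oldest first that gives Orosirian, Statherian, Calymmian.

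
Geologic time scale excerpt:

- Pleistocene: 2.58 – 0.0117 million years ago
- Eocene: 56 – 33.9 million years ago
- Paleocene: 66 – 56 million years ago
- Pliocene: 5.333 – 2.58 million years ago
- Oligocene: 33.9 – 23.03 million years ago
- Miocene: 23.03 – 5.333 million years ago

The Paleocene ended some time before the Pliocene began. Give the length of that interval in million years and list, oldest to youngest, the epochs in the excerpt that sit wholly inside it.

50.667 million years; Eocene, Oligocene, Miocene

The Paleocene closes at 56 Ma and the Pliocene opens at 5.333 Ma, so the interval is 56 − 5.333 = 50.667 Myr.
An epoch fits inside if it starts at or after 56 Ma and ends at or before 5.333 Ma; oldest first that gives Eocene, Oligocene, Miocene.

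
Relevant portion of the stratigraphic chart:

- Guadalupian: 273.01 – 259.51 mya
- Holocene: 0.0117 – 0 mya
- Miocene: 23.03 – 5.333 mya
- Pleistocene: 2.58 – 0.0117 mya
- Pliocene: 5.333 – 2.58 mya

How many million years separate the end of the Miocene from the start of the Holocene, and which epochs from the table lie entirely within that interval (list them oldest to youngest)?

5.3213 million years; Pliocene, Pleistocene

The Miocene closes at 5.333 Ma and the Holocene opens at 0.0117 Ma, so the interval is 5.333 − 0.0117 = 5.3213 Myr.
An epoch fits inside if it starts at or after 5.333 Ma and ends at or before 0.0117 Ma; oldest first that gives Pliocene, Pleistocene.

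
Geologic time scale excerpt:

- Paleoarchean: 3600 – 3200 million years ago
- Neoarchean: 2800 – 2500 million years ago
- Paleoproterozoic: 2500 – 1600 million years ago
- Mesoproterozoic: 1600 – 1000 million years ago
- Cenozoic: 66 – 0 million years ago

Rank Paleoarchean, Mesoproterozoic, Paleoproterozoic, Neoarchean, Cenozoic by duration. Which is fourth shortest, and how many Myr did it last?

Durations: Paleoarchean 400; Mesoproterozoic 600; Paleoproterozoic 900; Neoarchean 300; Cenozoic 66 Myr.
Sorted shortest-first: Cenozoic (66), Neoarchean (300), Paleoarchean (400), Mesoproterozoic (600), Paleoproterozoic (900).
The fourth shortest is Mesoproterozoic at 600 Myr.

Mesoproterozoic, 600 million years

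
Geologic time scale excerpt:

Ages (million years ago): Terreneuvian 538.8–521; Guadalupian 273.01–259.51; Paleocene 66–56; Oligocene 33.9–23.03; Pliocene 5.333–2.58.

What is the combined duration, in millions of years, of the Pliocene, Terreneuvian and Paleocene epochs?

30.553 million years

Duration is start − end for each: (5.333 − 2.58) + (538.8 − 521) + (66 − 56).
That is 2.753 + 17.8 + 10, which totals 30.553 million years.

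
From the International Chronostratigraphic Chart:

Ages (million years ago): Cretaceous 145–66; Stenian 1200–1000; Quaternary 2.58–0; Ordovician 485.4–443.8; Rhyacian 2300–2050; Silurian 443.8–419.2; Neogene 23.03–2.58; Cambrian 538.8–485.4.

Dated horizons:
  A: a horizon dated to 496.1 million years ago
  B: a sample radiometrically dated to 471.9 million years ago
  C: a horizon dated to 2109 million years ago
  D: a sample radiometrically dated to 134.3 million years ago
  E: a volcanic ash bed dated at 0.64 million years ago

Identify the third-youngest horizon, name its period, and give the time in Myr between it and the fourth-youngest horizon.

Smaller Ma means younger, so youngest first: E 0.64 < D 134.3 < B 471.9 < A 496.1 < C 2109.
Counting 3 along gives B (471.9 Ma); the excerpt puts that inside the Ordovician, 485.4–443.8 Ma.
Next in line is A (496.1 Ma), and 496.1 − 471.9 = 24.2 Myr.

B, in the Ordovician; 24.2 million years to A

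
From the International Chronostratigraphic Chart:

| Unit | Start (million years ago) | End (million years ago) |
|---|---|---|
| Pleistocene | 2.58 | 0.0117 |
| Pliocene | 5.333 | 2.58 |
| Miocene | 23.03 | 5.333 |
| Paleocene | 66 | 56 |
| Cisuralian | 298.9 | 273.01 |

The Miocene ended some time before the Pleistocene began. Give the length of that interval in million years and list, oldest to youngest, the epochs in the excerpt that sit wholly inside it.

2.753 million years; Pliocene

End of Miocene = 5.333 Ma; start of Pleistocene = 2.58 Ma.
Gap = 5.333 − 2.58 = 2.753 Myr.
Epochs wholly inside 5.333–2.58 Ma: Pliocene (5.333–2.58).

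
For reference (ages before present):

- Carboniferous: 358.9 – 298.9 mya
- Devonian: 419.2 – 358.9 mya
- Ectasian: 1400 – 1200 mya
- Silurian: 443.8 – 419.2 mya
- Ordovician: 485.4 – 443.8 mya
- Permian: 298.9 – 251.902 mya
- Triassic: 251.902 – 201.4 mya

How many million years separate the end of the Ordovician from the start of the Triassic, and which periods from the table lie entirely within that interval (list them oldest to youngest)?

The Ordovician closes at 443.8 Ma and the Triassic opens at 251.902 Ma, so the interval is 443.8 − 251.902 = 191.898 Myr.
A period fits inside if it starts at or after 443.8 Ma and ends at or before 251.902 Ma; oldest first that gives Silurian, Devonian, Carboniferous, Permian.

191.898 million years; Silurian, Devonian, Carboniferous, Permian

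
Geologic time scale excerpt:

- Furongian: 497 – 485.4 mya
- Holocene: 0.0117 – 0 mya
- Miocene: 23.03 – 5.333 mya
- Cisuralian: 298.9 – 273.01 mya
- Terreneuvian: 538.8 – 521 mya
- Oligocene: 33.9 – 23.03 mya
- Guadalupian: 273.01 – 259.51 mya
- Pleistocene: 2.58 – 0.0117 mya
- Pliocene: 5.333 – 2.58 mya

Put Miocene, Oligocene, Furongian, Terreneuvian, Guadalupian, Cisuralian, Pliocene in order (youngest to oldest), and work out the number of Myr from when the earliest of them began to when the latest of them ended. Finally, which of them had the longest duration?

Pliocene → Miocene → Oligocene → Guadalupian → Cisuralian → Furongian → Terreneuvian; total span 536.22 Myr; longest is Cisuralian

From the excerpt: Miocene 23.03–5.333; Oligocene 33.9–23.03; Furongian 497–485.4; Terreneuvian 538.8–521; Guadalupian 273.01–259.51; Cisuralian 298.9–273.01; Pliocene 5.333–2.58 (Ma).
Larger Ma is earlier, so the oldest is Terreneuvian and the youngest is Pliocene; youngest to oldest: Pliocene, Miocene, Oligocene, Guadalupian, Cisuralian, Furongian, Terreneuvian.
Oldest start 538.8 minus youngest end 2.58 gives 536.22 Myr overall.
Individual lengths (start − end): Oligocene 10.87; Terreneuvian 17.8; Miocene 17.697; Furongian 11.6; Pliocene 2.753; Cisuralian 25.89; Guadalupian 13.5. The largest is Cisuralian at 25.89 Myr.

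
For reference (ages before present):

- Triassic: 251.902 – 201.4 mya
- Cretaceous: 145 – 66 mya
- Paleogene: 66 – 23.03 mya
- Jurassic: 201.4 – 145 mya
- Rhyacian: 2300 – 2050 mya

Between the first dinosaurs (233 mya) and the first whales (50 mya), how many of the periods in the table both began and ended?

2

The older date is 233 Ma and the younger is 50 Ma.
Periods with start < 233 and end > 50 Ma: Jurassic (201.4–145), Cretaceous (145–66).
That is 2 complete periods.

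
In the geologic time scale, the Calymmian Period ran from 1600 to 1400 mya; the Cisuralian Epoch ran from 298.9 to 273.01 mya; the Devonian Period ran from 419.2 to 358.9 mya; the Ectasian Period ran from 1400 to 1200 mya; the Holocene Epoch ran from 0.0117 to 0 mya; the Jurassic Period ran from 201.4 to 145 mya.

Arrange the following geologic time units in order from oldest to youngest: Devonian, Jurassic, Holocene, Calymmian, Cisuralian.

Sorting by start age (descending Ma, since larger Ma = older): Calymmian start 1600, Devonian start 419.2, Cisuralian start 298.9, Jurassic start 201.4, Holocene start 0.0117.

Calymmian, Devonian, Cisuralian, Jurassic, Holocene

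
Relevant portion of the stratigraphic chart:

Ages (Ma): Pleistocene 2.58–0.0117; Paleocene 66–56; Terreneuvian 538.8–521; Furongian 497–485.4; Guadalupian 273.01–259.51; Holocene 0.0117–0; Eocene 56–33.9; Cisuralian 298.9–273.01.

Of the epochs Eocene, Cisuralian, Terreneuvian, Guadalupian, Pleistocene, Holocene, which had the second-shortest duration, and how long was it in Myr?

Durations: Eocene 22.1; Cisuralian 25.89; Terreneuvian 17.8; Guadalupian 13.5; Pleistocene 2.5683; Holocene 0.0117 Myr.
Sorted shortest-first: Holocene (0.0117), Pleistocene (2.5683), Guadalupian (13.5), Terreneuvian (17.8), Eocene (22.1), Cisuralian (25.89).
The second shortest is Pleistocene at 2.5683 Myr.

Pleistocene, 2.5683 million years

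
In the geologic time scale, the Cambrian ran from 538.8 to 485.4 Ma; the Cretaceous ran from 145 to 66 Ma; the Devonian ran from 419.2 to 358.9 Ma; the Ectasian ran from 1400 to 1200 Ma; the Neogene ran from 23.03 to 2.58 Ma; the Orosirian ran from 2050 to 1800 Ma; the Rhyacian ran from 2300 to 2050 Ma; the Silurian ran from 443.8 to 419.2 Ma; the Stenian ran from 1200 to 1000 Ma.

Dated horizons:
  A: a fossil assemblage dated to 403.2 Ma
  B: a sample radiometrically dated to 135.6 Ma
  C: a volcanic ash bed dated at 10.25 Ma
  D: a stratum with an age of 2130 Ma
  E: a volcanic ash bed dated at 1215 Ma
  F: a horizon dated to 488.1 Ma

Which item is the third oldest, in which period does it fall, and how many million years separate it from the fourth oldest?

F, in the Cambrian; 84.9 million years to A

Sorted oldest-first by Ma: D (2130), E (1215), F (488.1), A (403.2), B (135.6), C (10.25).
The third oldest is F at 488.1 Ma, which lies in 538.8–485.4 Ma: the Cambrian.
The fourth oldest is A at 403.2 Ma; separation = |488.1 − 403.2| = 84.9 Myr.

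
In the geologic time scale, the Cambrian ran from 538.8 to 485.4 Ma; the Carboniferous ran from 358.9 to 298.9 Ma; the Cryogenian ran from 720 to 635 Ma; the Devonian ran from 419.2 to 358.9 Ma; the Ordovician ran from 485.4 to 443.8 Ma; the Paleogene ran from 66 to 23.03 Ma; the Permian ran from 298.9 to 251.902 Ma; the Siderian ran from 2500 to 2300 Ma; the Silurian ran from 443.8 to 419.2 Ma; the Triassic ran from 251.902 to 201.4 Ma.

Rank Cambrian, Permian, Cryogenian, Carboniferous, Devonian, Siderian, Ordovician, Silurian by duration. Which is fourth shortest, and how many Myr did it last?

Durations: Cambrian 53.4; Permian 46.998; Cryogenian 85; Carboniferous 60; Devonian 60.3; Siderian 200; Ordovician 41.6; Silurian 24.6 Myr.
Sorted shortest-first: Silurian (24.6), Ordovician (41.6), Permian (46.998), Cambrian (53.4), Carboniferous (60), Devonian (60.3), Cryogenian (85), Siderian (200).
The fourth shortest is Cambrian at 53.4 Myr.

Cambrian, 53.4 million years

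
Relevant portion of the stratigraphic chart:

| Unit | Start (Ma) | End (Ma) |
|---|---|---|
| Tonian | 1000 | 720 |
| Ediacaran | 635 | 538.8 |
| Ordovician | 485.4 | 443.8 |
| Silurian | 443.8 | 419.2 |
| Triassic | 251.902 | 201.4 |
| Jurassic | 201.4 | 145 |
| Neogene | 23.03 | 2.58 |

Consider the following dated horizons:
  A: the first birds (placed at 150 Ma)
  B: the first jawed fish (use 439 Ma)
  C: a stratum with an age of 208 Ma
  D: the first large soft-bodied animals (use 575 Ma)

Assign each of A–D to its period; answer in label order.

A — Jurassic; B — Silurian; C — Triassic; D — Ediacaran

Match each age against the start–end ranges in the excerpt: A = 150 Ma → Jurassic (201.4–145); B = 439 Ma → Silurian (443.8–419.2); C = 208 Ma → Triassic (251.902–201.4); D = 575 Ma → Ediacaran (635–538.8).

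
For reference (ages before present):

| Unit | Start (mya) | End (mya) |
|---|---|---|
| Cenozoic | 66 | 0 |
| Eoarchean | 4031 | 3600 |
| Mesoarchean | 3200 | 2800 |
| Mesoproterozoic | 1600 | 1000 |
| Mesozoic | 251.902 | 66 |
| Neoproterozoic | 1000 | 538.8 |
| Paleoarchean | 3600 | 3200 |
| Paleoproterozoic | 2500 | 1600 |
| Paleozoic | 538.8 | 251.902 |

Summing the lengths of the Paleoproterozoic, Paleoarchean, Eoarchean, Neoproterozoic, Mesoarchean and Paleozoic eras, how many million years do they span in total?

2879.098 million years

Duration is start − end for each: (2500 − 1600) + (3600 − 3200) + (4031 − 3600) + (1000 − 538.8) + (3200 − 2800) + (538.8 − 251.902).
That is 900 + 400 + 431 + 461.2 + 400 + 286.898, which totals 2879.098 million years.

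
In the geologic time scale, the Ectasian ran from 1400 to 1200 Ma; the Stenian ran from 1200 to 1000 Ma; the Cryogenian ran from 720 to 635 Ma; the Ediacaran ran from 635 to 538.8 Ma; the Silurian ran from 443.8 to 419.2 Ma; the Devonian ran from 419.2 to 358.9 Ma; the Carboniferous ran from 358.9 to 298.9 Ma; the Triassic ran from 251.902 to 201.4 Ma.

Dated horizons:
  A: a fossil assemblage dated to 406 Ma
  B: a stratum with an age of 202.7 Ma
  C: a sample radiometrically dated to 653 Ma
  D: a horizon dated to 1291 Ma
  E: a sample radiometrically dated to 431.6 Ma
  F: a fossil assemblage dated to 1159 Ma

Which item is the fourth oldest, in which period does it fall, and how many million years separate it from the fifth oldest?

Sorted oldest-first by Ma: D (1291), F (1159), C (653), E (431.6), A (406), B (202.7).
The fourth oldest is E at 431.6 Ma, which lies in 443.8–419.2 Ma: the Silurian.
The fifth oldest is A at 406 Ma; separation = |431.6 − 406| = 25.6 Myr.

E, in the Silurian; 25.6 million years to A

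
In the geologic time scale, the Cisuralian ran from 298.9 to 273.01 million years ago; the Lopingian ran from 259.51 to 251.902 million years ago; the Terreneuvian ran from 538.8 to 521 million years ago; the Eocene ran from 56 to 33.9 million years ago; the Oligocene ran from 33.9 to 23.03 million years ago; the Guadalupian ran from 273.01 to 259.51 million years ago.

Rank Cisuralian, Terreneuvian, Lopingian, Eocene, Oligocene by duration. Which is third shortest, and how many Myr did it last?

Start − end for each: Cisuralian 298.9 − 273.01 = 25.89; Terreneuvian 538.8 − 521 = 17.8; Lopingian 259.51 − 251.902 = 7.608; Eocene 56 − 33.9 = 22.1; Oligocene 33.9 − 23.03 = 10.87.
Ranking these from shortest: Lopingian < Oligocene < Terreneuvian < Eocene < Cisuralian.
Position 3 in that ranking is Terreneuvian, which lasted 17.8 Myr.

Terreneuvian, 17.8 million years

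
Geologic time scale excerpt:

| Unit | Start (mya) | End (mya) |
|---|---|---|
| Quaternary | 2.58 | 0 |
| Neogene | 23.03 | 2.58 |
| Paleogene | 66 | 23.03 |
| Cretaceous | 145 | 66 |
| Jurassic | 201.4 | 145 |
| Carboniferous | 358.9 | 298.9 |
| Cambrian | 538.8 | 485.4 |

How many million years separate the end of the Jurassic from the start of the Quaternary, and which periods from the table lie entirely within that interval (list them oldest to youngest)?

142.42 million years; Cretaceous, Paleogene, Neogene

End of Jurassic = 145 Ma; start of Quaternary = 2.58 Ma.
Gap = 145 − 2.58 = 142.42 Myr.
Periods wholly inside 145–2.58 Ma: Cretaceous (145–66), Paleogene (66–23.03), Neogene (23.03–2.58).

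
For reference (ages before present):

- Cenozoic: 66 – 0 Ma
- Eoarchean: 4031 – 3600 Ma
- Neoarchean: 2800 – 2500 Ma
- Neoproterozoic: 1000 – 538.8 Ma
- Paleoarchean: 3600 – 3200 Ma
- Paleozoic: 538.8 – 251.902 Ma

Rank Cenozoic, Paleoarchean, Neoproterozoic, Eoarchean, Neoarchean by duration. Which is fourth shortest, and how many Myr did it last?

Durations: Cenozoic 66; Paleoarchean 400; Neoproterozoic 461.2; Eoarchean 431; Neoarchean 300 Myr.
Sorted shortest-first: Cenozoic (66), Neoarchean (300), Paleoarchean (400), Eoarchean (431), Neoproterozoic (461.2).
The fourth shortest is Eoarchean at 431 Myr.

Eoarchean, 431 million years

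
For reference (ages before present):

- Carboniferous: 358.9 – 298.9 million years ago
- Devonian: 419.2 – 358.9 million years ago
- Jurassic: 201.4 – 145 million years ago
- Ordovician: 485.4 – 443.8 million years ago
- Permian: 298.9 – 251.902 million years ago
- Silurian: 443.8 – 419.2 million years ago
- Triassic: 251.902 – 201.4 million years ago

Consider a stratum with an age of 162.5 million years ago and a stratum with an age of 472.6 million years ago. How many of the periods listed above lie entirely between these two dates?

472.6 Ma sits inside the Ordovician (485.4–443.8) and 162.5 Ma inside the Jurassic (201.4–145); neither of those is wholly between the two dates.
The listed periods lying completely between them are Silurian, Devonian, Carboniferous, Permian, Triassic — 5 in all.

5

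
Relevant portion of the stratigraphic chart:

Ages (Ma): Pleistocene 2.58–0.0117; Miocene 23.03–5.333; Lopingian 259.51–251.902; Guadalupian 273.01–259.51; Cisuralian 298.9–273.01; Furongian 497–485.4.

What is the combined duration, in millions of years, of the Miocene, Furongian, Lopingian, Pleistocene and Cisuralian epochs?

65.3633 million years

Each duration: Miocene = 17.697; Furongian = 11.6; Lopingian = 7.608; Pleistocene = 2.5683; Cisuralian = 25.89.
Sum: 17.697 + 11.6 + 7.608 + 2.5683 + 25.89 = 65.3633 Myr.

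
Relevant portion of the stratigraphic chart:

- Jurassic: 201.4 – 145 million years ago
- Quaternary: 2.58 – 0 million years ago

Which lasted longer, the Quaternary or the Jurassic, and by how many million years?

Quaternary: 2.58 − 0 = 2.58 Myr.
Jurassic: 201.4 − 145 = 56.4 Myr.
Difference: 56.4 − 2.58 = 53.82 Myr, so the Jurassic was longer.

Jurassic, by 53.82 million years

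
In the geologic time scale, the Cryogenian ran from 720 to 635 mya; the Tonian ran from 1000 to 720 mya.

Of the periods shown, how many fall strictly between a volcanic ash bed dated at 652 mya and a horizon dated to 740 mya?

Checking each listed span, none has both start < 740 Ma and end > 652 Ma — every period straddles one of the two dates or lies outside them — so the count is 0.

0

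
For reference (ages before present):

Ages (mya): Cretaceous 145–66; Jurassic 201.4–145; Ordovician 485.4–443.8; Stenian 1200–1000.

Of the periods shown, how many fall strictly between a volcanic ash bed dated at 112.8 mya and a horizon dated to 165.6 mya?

0

The older date is 165.6 Ma and the younger is 112.8 Ma.
No period both begins after 165.6 Ma and ends before 112.8 Ma, so the count is 0.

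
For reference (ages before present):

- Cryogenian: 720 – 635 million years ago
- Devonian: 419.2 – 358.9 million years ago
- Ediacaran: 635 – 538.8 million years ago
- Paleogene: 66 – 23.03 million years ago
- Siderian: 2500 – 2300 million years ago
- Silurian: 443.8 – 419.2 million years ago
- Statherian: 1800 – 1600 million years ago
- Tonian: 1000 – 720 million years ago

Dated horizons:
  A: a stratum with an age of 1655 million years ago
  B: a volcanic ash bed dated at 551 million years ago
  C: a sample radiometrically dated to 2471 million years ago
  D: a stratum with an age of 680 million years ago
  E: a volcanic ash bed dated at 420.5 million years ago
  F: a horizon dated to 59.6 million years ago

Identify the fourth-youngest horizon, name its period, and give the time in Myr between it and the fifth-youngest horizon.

Sorted youngest-first by Ma: F (59.6), E (420.5), B (551), D (680), A (1655), C (2471).
The fourth youngest is D at 680 Ma, which lies in 720–635 Ma: the Cryogenian.
The fifth youngest is A at 1655 Ma; separation = |680 − 1655| = 975 Myr.

D, in the Cryogenian; 975 million years to A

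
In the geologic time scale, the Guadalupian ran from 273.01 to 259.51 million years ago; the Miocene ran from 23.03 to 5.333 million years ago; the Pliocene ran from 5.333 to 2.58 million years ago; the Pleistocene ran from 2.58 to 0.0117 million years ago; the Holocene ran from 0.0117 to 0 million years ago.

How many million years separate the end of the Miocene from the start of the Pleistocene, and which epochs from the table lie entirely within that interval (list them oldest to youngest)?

2.753 million years; Pliocene

The Miocene closes at 5.333 Ma and the Pleistocene opens at 2.58 Ma, so the interval is 5.333 − 2.58 = 2.753 Myr.
An epoch fits inside if it starts at or after 5.333 Ma and ends at or before 2.58 Ma; oldest first that gives Pliocene.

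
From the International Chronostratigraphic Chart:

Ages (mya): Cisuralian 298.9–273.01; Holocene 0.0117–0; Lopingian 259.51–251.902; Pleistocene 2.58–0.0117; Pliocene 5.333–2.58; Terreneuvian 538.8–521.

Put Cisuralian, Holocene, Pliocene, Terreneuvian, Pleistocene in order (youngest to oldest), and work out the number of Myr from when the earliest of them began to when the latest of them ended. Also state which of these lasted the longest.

Start ages (Ma): Terreneuvian 538.8, Cisuralian 298.9, Pliocene 5.333, Pleistocene 2.58, Holocene 0.0117.
Ordered youngest to oldest: Holocene, Pleistocene, Pliocene, Cisuralian, Terreneuvian.
Span = 538.8 − 0 = 538.8 Myr.
Durations: Pliocene 2.753, Terreneuvian 17.8, Holocene 0.0117, Cisuralian 25.89, Pleistocene 2.5683 → longest is Cisuralian (25.89 Myr).

Holocene, Pleistocene, Pliocene, Cisuralian, Terreneuvian; total span 538.8 Myr; longest is Cisuralian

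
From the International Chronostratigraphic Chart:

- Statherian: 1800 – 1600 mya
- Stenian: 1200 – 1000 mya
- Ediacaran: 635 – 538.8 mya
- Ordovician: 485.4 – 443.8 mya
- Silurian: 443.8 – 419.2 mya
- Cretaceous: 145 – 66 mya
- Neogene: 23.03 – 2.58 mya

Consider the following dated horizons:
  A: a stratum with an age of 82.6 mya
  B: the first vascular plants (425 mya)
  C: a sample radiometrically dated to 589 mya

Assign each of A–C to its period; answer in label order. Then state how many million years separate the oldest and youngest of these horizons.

A — Cretaceous; B — Silurian; C — Ediacaran; span 506.4 million years

A: 82.6 Ma lies in 145–66 Ma, so Cretaceous.
B: 425 Ma lies in 443.8–419.2 Ma, so Silurian.
C: 589 Ma lies in 635–538.8 Ma, so Ediacaran.
Oldest = 589 Ma, youngest = 82.6 Ma → span 506.4 Myr.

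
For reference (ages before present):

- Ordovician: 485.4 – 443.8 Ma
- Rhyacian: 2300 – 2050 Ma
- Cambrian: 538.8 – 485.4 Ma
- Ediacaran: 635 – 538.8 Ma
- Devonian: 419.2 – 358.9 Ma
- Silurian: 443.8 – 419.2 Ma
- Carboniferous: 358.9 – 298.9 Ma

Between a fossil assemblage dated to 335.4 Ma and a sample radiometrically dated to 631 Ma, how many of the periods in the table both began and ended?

4

The older date is 631 Ma and the younger is 335.4 Ma.
Periods with start < 631 and end > 335.4 Ma: Cambrian (538.8–485.4), Ordovician (485.4–443.8), Silurian (443.8–419.2), Devonian (419.2–358.9).
That is 4 complete periods.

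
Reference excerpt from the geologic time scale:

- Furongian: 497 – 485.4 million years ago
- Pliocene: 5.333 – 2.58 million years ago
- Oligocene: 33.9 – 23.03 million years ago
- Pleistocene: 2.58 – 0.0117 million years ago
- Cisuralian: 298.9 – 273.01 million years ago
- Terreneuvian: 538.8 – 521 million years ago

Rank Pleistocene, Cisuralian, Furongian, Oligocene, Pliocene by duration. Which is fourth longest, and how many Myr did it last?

Pliocene, 2.753 million years

Start − end for each: Pleistocene 2.58 − 0.0117 = 2.5683; Cisuralian 298.9 − 273.01 = 25.89; Furongian 497 − 485.4 = 11.6; Oligocene 33.9 − 23.03 = 10.87; Pliocene 5.333 − 2.58 = 2.753.
Ranking these from longest: Cisuralian > Furongian > Oligocene > Pliocene > Pleistocene.
Position 4 in that ranking is Pliocene, which lasted 2.753 Myr.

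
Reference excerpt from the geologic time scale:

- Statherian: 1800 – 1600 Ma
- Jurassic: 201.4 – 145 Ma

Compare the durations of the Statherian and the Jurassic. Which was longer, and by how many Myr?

Statherian, by 143.6 million years

Statherian: 1800 − 1600 = 200 Myr.
Jurassic: 201.4 − 145 = 56.4 Myr.
Difference: 200 − 56.4 = 143.6 Myr, so the Statherian was longer.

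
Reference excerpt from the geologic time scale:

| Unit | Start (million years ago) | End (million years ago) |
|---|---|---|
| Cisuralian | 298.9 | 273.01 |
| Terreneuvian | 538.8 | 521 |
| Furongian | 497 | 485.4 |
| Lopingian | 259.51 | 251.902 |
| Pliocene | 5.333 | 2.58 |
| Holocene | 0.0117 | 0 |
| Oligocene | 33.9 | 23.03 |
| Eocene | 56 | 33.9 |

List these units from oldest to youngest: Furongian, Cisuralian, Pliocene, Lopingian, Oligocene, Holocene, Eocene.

Furongian, Cisuralian, Lopingian, Eocene, Oligocene, Pliocene, Holocene

The oldest of these is Furongian (starts 497 Ma) and the youngest is Holocene (ends 0 Ma).
In between, by decreasing start age: Cisuralian (298.9), Lopingian (259.51), Eocene (56), Oligocene (33.9), Pliocene (5.333).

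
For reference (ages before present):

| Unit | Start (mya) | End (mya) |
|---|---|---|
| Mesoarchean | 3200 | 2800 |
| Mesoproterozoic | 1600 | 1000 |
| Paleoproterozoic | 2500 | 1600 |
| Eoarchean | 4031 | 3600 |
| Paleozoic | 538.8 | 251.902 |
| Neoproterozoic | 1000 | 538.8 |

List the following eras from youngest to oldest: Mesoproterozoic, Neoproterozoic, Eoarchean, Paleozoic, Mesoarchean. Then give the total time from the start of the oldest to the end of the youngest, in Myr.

Start ages (Ma): Eoarchean 4031, Mesoarchean 3200, Mesoproterozoic 1600, Neoproterozoic 1000, Paleozoic 538.8.
Ordered youngest to oldest: Paleozoic, Neoproterozoic, Mesoproterozoic, Mesoarchean, Eoarchean.
Span = 4031 − 251.902 = 3779.098 Myr.

Paleozoic → Neoproterozoic → Mesoproterozoic → Mesoarchean → Eoarchean; total span 3779.098 Myr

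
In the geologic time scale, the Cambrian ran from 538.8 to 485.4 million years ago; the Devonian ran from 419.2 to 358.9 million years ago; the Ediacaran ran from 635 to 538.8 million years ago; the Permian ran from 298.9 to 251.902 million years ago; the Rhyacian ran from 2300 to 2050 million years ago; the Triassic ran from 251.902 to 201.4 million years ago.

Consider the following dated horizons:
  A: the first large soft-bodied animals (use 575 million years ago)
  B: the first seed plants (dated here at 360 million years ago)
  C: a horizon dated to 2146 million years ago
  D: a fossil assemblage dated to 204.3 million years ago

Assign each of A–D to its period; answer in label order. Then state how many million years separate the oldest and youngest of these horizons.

A — Ediacaran; B — Devonian; C — Rhyacian; D — Triassic; span 1941.7 million years

A: 575 Ma lies in 635–538.8 Ma, so Ediacaran.
B: 360 Ma lies in 419.2–358.9 Ma, so Devonian.
C: 2146 Ma lies in 2300–2050 Ma, so Rhyacian.
D: 204.3 Ma lies in 251.902–201.4 Ma, so Triassic.
Oldest = 2146 Ma, youngest = 204.3 Ma → span 1941.7 Myr.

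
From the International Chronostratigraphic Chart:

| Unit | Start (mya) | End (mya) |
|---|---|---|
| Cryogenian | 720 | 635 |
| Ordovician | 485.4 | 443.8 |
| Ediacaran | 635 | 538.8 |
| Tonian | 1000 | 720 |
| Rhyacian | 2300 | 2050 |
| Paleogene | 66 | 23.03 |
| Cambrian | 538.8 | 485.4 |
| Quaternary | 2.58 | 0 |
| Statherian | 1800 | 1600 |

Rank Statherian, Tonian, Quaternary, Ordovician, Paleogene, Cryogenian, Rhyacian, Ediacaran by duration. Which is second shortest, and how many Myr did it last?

Durations: Statherian 200; Tonian 280; Quaternary 2.58; Ordovician 41.6; Paleogene 42.97; Cryogenian 85; Rhyacian 250; Ediacaran 96.2 Myr.
Sorted shortest-first: Quaternary (2.58), Ordovician (41.6), Paleogene (42.97), Cryogenian (85), Ediacaran (96.2), Statherian (200), Rhyacian (250), Tonian (280).
The second shortest is Ordovician at 41.6 Myr.

Ordovician, 41.6 million years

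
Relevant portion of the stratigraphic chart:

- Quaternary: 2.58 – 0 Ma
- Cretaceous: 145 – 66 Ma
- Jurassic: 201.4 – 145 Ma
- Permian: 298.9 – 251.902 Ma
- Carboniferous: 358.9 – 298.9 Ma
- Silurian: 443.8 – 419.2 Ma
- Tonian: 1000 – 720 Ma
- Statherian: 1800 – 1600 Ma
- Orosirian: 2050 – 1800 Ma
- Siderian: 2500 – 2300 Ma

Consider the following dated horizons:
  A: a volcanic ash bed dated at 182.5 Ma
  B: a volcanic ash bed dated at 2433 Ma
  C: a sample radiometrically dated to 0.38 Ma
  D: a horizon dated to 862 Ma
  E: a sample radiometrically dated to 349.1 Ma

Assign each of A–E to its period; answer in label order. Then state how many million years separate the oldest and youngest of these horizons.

A: 182.5 Ma lies in 201.4–145 Ma, so Jurassic.
B: 2433 Ma lies in 2500–2300 Ma, so Siderian.
C: 0.38 Ma lies in 2.58–0 Ma, so Quaternary.
D: 862 Ma lies in 1000–720 Ma, so Tonian.
E: 349.1 Ma lies in 358.9–298.9 Ma, so Carboniferous.
Oldest = 2433 Ma, youngest = 0.38 Ma → span 2432.62 Myr.

A — Jurassic; B — Siderian; C — Quaternary; D — Tonian; E — Carboniferous; span 2432.62 million years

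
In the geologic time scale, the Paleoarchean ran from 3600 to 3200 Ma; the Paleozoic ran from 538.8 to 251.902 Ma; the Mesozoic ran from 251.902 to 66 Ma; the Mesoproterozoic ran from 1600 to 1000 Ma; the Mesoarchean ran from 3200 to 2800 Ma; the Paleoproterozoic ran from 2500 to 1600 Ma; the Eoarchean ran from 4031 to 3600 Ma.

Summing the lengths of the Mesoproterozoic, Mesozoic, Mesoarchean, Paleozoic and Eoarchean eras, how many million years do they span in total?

1903.8 million years

Each duration: Mesoproterozoic = 600; Mesozoic = 185.902; Mesoarchean = 400; Paleozoic = 286.898; Eoarchean = 431.
Sum: 600 + 185.902 + 400 + 286.898 + 431 = 1903.8 Myr.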